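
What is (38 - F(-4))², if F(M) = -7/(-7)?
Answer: 1369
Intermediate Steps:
F(M) = 1 (F(M) = -7*(-⅐) = 1)
(38 - F(-4))² = (38 - 1*1)² = (38 - 1)² = 37² = 1369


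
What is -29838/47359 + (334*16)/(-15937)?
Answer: -728614702/754760383 ≈ -0.96536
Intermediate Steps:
-29838/47359 + (334*16)/(-15937) = -29838*1/47359 + 5344*(-1/15937) = -29838/47359 - 5344/15937 = -728614702/754760383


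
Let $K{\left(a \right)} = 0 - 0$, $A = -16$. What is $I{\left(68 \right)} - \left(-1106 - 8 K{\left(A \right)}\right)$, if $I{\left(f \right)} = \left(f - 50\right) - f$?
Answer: $1056$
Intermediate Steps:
$K{\left(a \right)} = 0$ ($K{\left(a \right)} = 0 + 0 = 0$)
$I{\left(f \right)} = -50$ ($I{\left(f \right)} = \left(-50 + f\right) - f = -50$)
$I{\left(68 \right)} - \left(-1106 - 8 K{\left(A \right)}\right) = -50 - \left(-1106 - 8 \cdot 0\right) = -50 - \left(-1106 - 0\right) = -50 - \left(-1106 + 0\right) = -50 - -1106 = -50 + 1106 = 1056$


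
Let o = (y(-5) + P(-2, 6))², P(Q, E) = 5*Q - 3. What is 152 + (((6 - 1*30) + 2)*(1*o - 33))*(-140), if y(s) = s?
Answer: 896432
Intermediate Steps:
P(Q, E) = -3 + 5*Q
o = 324 (o = (-5 + (-3 + 5*(-2)))² = (-5 + (-3 - 10))² = (-5 - 13)² = (-18)² = 324)
152 + (((6 - 1*30) + 2)*(1*o - 33))*(-140) = 152 + (((6 - 1*30) + 2)*(1*324 - 33))*(-140) = 152 + (((6 - 30) + 2)*(324 - 33))*(-140) = 152 + ((-24 + 2)*291)*(-140) = 152 - 22*291*(-140) = 152 - 6402*(-140) = 152 + 896280 = 896432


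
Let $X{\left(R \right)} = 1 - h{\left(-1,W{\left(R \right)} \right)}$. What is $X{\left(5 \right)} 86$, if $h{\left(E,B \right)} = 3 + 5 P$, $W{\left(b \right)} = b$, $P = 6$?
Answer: $-2752$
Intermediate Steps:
$h{\left(E,B \right)} = 33$ ($h{\left(E,B \right)} = 3 + 5 \cdot 6 = 3 + 30 = 33$)
$X{\left(R \right)} = -32$ ($X{\left(R \right)} = 1 - 33 = -32$)
$X{\left(5 \right)} 86 = \left(-32\right) 86 = -2752$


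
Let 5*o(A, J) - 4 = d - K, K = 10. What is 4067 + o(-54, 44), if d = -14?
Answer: 4063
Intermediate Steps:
o(A, J) = -4 (o(A, J) = 4/5 + (-14 - 1*10)/5 = 4/5 + (-14 - 10)/5 = 4/5 + (1/5)*(-24) = 4/5 - 24/5 = -4)
4067 + o(-54, 44) = 4067 - 4 = 4063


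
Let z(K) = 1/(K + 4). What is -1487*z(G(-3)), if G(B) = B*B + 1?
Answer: -1487/14 ≈ -106.21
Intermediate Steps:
G(B) = 1 + B² (G(B) = B² + 1 = 1 + B²)
z(K) = 1/(4 + K)
-1487*z(G(-3)) = -1487/(4 + (1 + (-3)²)) = -1487/(4 + (1 + 9)) = -1487/(4 + 10) = -1487/14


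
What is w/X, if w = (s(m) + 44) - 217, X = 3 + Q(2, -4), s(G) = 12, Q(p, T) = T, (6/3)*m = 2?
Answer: 161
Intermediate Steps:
m = 1 (m = (1/2)*2 = 1)
X = -1 (X = 3 - 4 = -1)
w = -161 (w = (12 + 44) - 217 = 56 - 217 = -161)
w/X = -161/(-1) = -1*(-161) = 161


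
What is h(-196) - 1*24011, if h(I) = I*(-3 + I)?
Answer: 14993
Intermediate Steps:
h(-196) - 1*24011 = -196*(-3 - 196) - 1*24011 = -196*(-199) - 24011 = 39004 - 24011 = 14993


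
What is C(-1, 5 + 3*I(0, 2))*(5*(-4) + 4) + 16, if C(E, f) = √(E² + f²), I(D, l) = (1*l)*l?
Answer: 16 - 16*√290 ≈ -256.47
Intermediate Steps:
I(D, l) = l² (I(D, l) = l*l = l²)
C(-1, 5 + 3*I(0, 2))*(5*(-4) + 4) + 16 = √((-1)² + (5 + 3*2²)²)*(5*(-4) + 4) + 16 = √(1 + (5 + 3*4)²)*(-20 + 4) + 16 = √(1 + (5 + 12)²)*(-16) + 16 = √(1 + 17²)*(-16) + 16 = √(1 + 289)*(-16) + 16 = √290*(-16) + 16 = -16*√290 + 16 = 16 - 16*√290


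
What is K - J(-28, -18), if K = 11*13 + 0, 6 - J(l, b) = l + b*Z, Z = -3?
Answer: 163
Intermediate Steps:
J(l, b) = 6 - l + 3*b (J(l, b) = 6 - (l + b*(-3)) = 6 - (l - 3*b) = 6 + (-l + 3*b) = 6 - l + 3*b)
K = 143 (K = 143 + 0 = 143)
K - J(-28, -18) = 143 - (6 - 1*(-28) + 3*(-18)) = 143 - (6 + 28 - 54) = 143 - 1*(-20) = 143 + 20 = 163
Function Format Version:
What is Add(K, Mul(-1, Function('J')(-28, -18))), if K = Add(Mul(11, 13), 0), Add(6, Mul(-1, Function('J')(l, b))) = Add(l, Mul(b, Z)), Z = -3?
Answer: 163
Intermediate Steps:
Function('J')(l, b) = Add(6, Mul(-1, l), Mul(3, b)) (Function('J')(l, b) = Add(6, Mul(-1, Add(l, Mul(b, -3)))) = Add(6, Mul(-1, Add(l, Mul(-3, b)))) = Add(6, Add(Mul(-1, l), Mul(3, b))) = Add(6, Mul(-1, l), Mul(3, b)))
K = 143 (K = Add(143, 0) = 143)
Add(K, Mul(-1, Function('J')(-28, -18))) = Add(143, Mul(-1, Add(6, Mul(-1, -28), Mul(3, -18)))) = Add(143, Mul(-1, Add(6, 28, -54))) = Add(143, Mul(-1, -20)) = Add(143, 20) = 163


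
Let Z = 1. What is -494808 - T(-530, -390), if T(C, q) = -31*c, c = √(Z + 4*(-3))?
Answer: -494808 + 31*I*√11 ≈ -4.9481e+5 + 102.82*I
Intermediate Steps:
c = I*√11 (c = √(1 + 4*(-3)) = √(1 - 12) = √(-11) = I*√11 ≈ 3.3166*I)
T(C, q) = -31*I*√11
-494808 - T(-530, -390) = -494808 - (-31)*I*√11 = -494808 + 31*I*√11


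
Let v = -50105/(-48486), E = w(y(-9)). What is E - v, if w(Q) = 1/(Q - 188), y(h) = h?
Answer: -9919171/9551742 ≈ -1.0385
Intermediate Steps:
w(Q) = 1/(-188 + Q)
E = -1/197 (E = 1/(-188 - 9) = 1/(-197) = -1/197 ≈ -0.0050761)
v = 50105/48486 (v = -50105*(-1/48486) = 50105/48486 ≈ 1.0334)
E - v = -1/197 - 1*50105/48486 = -1/197 - 50105/48486 = -9919171/9551742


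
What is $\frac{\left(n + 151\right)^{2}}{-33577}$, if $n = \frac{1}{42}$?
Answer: $- \frac{40233649}{59229828} \approx -0.67928$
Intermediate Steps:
$n = \frac{1}{42} \approx 0.02381$
$\frac{\left(n + 151\right)^{2}}{-33577} = \frac{\left(\frac{1}{42} + 151\right)^{2}}{-33577} = \left(\frac{6343}{42}\right)^{2} \left(- \frac{1}{33577}\right) = \frac{40233649}{1764} \left(- \frac{1}{33577}\right) = - \frac{40233649}{59229828}$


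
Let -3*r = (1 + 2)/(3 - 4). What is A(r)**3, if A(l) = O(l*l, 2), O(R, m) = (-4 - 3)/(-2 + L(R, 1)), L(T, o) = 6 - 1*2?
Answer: -343/8 ≈ -42.875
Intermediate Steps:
L(T, o) = 4 (L(T, o) = 6 - 2 = 4)
r = 1 (r = -(1 + 2)/(3*(3 - 4)) = -1/(-1) = -(-1) = -1/3*(-3) = 1)
O(R, m) = -7/2 (O(R, m) = (-4 - 3)/(-2 + 4) = -7/2)
A(l) = -7/2
A(r)**3 = (-7/2)**3 = -343/8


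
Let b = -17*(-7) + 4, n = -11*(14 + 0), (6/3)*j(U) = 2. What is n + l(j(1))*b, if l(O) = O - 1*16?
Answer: -1999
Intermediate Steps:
j(U) = 1 (j(U) = (½)*2 = 1)
n = -154 (n = -11*14 = -154)
l(O) = -16 + O (l(O) = O - 16 = -16 + O)
b = 123 (b = 119 + 4 = 123)
n + l(j(1))*b = -154 + (-16 + 1)*123 = -154 - 15*123 = -154 - 1845 = -1999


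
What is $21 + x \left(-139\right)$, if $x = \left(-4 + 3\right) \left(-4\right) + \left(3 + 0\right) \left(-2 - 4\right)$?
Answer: $1967$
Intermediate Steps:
$x = -14$ ($x = \left(-1\right) \left(-4\right) + 3 \left(-6\right) = 4 - 18 = -14$)
$21 + x \left(-139\right) = 21 - -1946 = 21 + 1946 = 1967$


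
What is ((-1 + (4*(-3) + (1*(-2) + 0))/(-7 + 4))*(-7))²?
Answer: 5929/9 ≈ 658.78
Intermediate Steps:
((-1 + (4*(-3) + (1*(-2) + 0))/(-7 + 4))*(-7))² = ((-1 + (-12 + (-2 + 0))/(-3))*(-7))² = ((-1 + (-12 - 2)*(-⅓))*(-7))² = ((-1 - 14*(-⅓))*(-7))² = ((-1 + 14/3)*(-7))² = ((11/3)*(-7))² = (-77/3)² = 5929/9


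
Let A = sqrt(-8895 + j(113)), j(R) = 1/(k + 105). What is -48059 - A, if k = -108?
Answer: -48059 - I*sqrt(80058)/3 ≈ -48059.0 - 94.315*I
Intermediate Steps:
j(R) = -1/3 (j(R) = 1/(-108 + 105) = 1/(-3) = -1/3)
A = I*sqrt(80058)/3 (A = sqrt(-8895 - 1/3) = sqrt(-26686/3) = I*sqrt(80058)/3 ≈ 94.315*I)
-48059 - A = -48059 - I*sqrt(80058)/3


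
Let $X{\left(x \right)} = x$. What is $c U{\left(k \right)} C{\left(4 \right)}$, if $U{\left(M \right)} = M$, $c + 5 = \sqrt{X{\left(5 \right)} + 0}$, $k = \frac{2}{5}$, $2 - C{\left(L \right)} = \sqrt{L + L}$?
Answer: $- \frac{4 \left(1 - \sqrt{2}\right) \left(5 - \sqrt{5}\right)}{5} \approx 0.91589$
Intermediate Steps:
$C{\left(L \right)} = 2 - \sqrt{2} \sqrt{L}$ ($C{\left(L \right)} = 2 - \sqrt{L + L} = 2 - \sqrt{2 L} = 2 - \sqrt{2} \sqrt{L}$)
$k = \frac{2}{5}$ ($k = 2 \cdot \frac{1}{5} = \frac{2}{5} \approx 0.4$)
$c = -5 + \sqrt{5}$ ($c = -5 + \sqrt{5 + 0} = -5 + \sqrt{5} \approx -2.7639$)
$c U{\left(k \right)} C{\left(4 \right)} = \left(-5 + \sqrt{5}\right) \frac{2}{5} \left(2 - \sqrt{2} \sqrt{4}\right) = \left(-2 + \frac{2 \sqrt{5}}{5}\right) \left(2 - \sqrt{2} \cdot 2\right) = \left(-2 + \frac{2 \sqrt{5}}{5}\right) \left(2 - 2 \sqrt{2}\right)$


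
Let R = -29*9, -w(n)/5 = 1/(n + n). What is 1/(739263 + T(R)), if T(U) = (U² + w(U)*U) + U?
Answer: 2/1614241 ≈ 1.2390e-6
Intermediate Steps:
w(n) = -5/(2*n) (w(n) = -5/(n + n) = -5*1/(2*n) = -5/(2*n))
R = -261
T(U) = -5/2 + U + U² (T(U) = (U² + (-5/(2*U))*U) + U = (U² - 5/2) + U = (-5/2 + U²) + U = -5/2 + U + U²)
1/(739263 + T(R)) = 1/(739263 + (-5/2 - 261 + (-261)²)) = 1/(739263 + (-5/2 - 261 + 68121)) = 1/(739263 + 135715/2) = 1/(1614241/2) = 2/1614241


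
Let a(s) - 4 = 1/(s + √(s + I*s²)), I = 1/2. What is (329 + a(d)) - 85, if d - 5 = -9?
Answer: 495/2 ≈ 247.50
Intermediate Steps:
I = ½ ≈ 0.50000
d = -4 (d = 5 - 9 = -4)
a(s) = 4 + 1/(s + √(s + s²/2))
(329 + a(d)) - 85 = (329 + 2*(1 + 4*(-4) + 2*√2*√(-4*(2 - 4)))/(2*(-4) + √2*√(-4*(2 - 4)))) - 85 = (329 + 2*(1 - 16 + 2*√2*√(-4*(-2)))/(-8 + √2*√(-4*(-2)))) - 85 = (329 + 2*(1 - 16 + 2*√2*√8)/(-8 + √2*√8)) - 85 = (329 + 2*(1 - 16 + 2*√2*(2*√2))/(-8 + √2*(2*√2))) - 85 = (329 + 2*(1 - 16 + 8)/(-8 + 4)) - 85 = (329 + 2*(-7)/(-4)) - 85 = (329 + 2*(-¼)*(-7)) - 85 = (329 + 7/2) - 85 = 665/2 - 85 = 495/2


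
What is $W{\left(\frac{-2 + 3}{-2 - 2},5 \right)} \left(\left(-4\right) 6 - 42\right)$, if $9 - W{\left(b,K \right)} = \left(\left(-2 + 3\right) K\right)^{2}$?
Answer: $1056$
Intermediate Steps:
$W{\left(b,K \right)} = 9 - K^{2}$ ($W{\left(b,K \right)} = 9 - \left(\left(-2 + 3\right) K\right)^{2} = 9 - \left(1 K\right)^{2} = 9 - K^{2}$)
$W{\left(\frac{-2 + 3}{-2 - 2},5 \right)} \left(\left(-4\right) 6 - 42\right) = \left(9 - 5^{2}\right) \left(\left(-4\right) 6 - 42\right) = \left(9 - 25\right) \left(-24 - 42\right) = \left(9 - 25\right) \left(-66\right) = \left(-16\right) \left(-66\right) = 1056$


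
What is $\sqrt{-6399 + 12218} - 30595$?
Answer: $-30595 + 23 \sqrt{11} \approx -30519.0$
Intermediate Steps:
$\sqrt{-6399 + 12218} - 30595 = \sqrt{5819} - 30595 = 23 \sqrt{11} - 30595 = -30595 + 23 \sqrt{11}$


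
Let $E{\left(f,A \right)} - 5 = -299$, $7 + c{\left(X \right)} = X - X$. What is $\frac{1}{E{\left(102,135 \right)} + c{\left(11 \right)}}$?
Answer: $- \frac{1}{301} \approx -0.0033223$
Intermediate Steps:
$c{\left(X \right)} = -7$ ($c{\left(X \right)} = -7 + \left(X - X\right) = -7 + 0 = -7$)
$E{\left(f,A \right)} = -294$ ($E{\left(f,A \right)} = 5 - 299 = -294$)
$\frac{1}{E{\left(102,135 \right)} + c{\left(11 \right)}} = \frac{1}{-294 - 7} = \frac{1}{-301} = - \frac{1}{301}$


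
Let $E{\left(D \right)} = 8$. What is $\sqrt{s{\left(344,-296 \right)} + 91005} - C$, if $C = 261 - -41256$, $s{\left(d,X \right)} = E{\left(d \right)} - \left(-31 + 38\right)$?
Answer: $-41517 + \sqrt{91006} \approx -41215.0$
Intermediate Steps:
$s{\left(d,X \right)} = 1$ ($s{\left(d,X \right)} = 8 - \left(-31 + 38\right) = 8 - 7 = 1$)
$C = 41517$ ($C = 261 + 41256 = 41517$)
$\sqrt{s{\left(344,-296 \right)} + 91005} - C = \sqrt{1 + 91005} - 41517 = \sqrt{91006} - 41517 = -41517 + \sqrt{91006}$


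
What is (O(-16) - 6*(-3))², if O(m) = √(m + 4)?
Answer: 312 + 72*I*√3 ≈ 312.0 + 124.71*I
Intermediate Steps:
O(m) = √(4 + m)
(O(-16) - 6*(-3))² = (√(4 - 16) - 6*(-3))² = (√(-12) + 18)² = (2*I*√3 + 18)² = (18 + 2*I*√3)²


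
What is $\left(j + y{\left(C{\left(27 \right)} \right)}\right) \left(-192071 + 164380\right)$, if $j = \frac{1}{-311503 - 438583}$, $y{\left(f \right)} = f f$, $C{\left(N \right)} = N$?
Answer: $- \frac{15141790281863}{750086} \approx -2.0187 \cdot 10^{7}$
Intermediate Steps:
$y{\left(f \right)} = f^{2}$
$j = - \frac{1}{750086}$ ($j = \frac{1}{-750086} = - \frac{1}{750086} \approx -1.3332 \cdot 10^{-6}$)
$\left(j + y{\left(C{\left(27 \right)} \right)}\right) \left(-192071 + 164380\right) = \left(- \frac{1}{750086} + 27^{2}\right) \left(-192071 + 164380\right) = \left(- \frac{1}{750086} + 729\right) \left(-27691\right) = \frac{546812693}{750086} \left(-27691\right) = - \frac{15141790281863}{750086}$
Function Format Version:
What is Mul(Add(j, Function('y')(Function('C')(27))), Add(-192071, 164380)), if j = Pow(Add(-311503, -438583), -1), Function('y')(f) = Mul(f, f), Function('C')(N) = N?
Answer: Rational(-15141790281863, 750086) ≈ -2.0187e+7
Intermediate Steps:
Function('y')(f) = Pow(f, 2)
j = Rational(-1, 750086) (j = Pow(-750086, -1) = Rational(-1, 750086) ≈ -1.3332e-6)
Mul(Add(j, Function('y')(Function('C')(27))), Add(-192071, 164380)) = Mul(Add(Rational(-1, 750086), Pow(27, 2)), Add(-192071, 164380)) = Mul(Add(Rational(-1, 750086), 729), -27691) = Mul(Rational(546812693, 750086), -27691) = Rational(-15141790281863, 750086)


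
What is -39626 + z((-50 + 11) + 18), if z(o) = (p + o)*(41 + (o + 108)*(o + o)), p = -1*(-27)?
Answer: -61304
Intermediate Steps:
p = 27
z(o) = (27 + o)*(41 + 2*o*(108 + o)) (z(o) = (27 + o)*(41 + (o + 108)*(o + o)) = (27 + o)*(41 + (108 + o)*(2*o)) = (27 + o)*(41 + 2*o*(108 + o)))
-39626 + z((-50 + 11) + 18) = -39626 + (1107 + 2*((-50 + 11) + 18)³ + 270*((-50 + 11) + 18)² + 5873*((-50 + 11) + 18)) = -39626 + (1107 + 2*(-39 + 18)³ + 270*(-39 + 18)² + 5873*(-39 + 18)) = -39626 + (1107 + 2*(-21)³ + 270*(-21)² + 5873*(-21)) = -39626 + (1107 + 2*(-9261) + 270*441 - 123333) = -39626 + (1107 - 18522 + 119070 - 123333) = -39626 - 21678 = -61304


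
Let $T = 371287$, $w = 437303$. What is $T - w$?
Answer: $-66016$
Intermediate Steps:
$T - w = 371287 - 437303 = -66016$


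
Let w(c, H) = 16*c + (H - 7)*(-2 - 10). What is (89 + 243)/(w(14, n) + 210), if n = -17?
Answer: 166/361 ≈ 0.45983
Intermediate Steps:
w(c, H) = 84 - 12*H + 16*c (w(c, H) = 16*c + (-7 + H)*(-12) = 16*c + (84 - 12*H) = 84 - 12*H + 16*c)
(89 + 243)/(w(14, n) + 210) = (89 + 243)/((84 - 12*(-17) + 16*14) + 210) = 332/((84 + 204 + 224) + 210) = 332/(512 + 210) = 332/722 = 332*(1/722) = 166/361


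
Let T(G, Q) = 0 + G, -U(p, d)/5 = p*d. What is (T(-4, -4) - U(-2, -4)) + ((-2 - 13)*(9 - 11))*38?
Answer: 1176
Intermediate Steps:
U(p, d) = -5*d*p (U(p, d) = -5*p*d = -5*d*p)
T(G, Q) = G
(T(-4, -4) - U(-2, -4)) + ((-2 - 13)*(9 - 11))*38 = (-4 - (-5)*(-4)*(-2)) + ((-2 - 13)*(9 - 11))*38 = (-4 - 1*(-40)) - 15*(-2)*38 = (-4 + 40) + 30*38 = 36 + 1140 = 1176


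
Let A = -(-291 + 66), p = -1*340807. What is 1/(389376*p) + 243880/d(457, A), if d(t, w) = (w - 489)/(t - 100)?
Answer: -481405276926362891/1459722730752 ≈ -3.2979e+5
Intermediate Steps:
p = -340807
A = 225 (A = -1*(-225) = 225)
d(t, w) = (-489 + w)/(-100 + t)
1/(389376*p) + 243880/d(457, A) = 1/(389376*(-340807)) + 243880/(((-489 + 225)/(-100 + 457))) = (1/389376)*(-1/340807) + 243880/((-264/357)) = -1/132702066432 + 243880/(((1/357)*(-264))) = -1/132702066432 + 243880/(-88/119) = -1/132702066432 + 243880*(-119/88) = -1/132702066432 - 3627715/11 = -481405276926362891/1459722730752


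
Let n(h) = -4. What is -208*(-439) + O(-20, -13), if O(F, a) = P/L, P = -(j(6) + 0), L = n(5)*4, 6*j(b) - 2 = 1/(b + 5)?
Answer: 96425495/1056 ≈ 91312.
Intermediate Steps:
j(b) = ⅓ + 1/(6*(5 + b)) (j(b) = ⅓ + 1/(6*(b + 5)) = ⅓ + 1/(6*(5 + b)))
L = -16 (L = -4*4 = -16)
P = -23/66 (P = -((11 + 2*6)/(6*(5 + 6)) + 0) = -((⅙)*(11 + 12)/11 + 0) = -((⅙)*(1/11)*23 + 0) = -(23/66 + 0) = -1*23/66 = -23/66 ≈ -0.34848)
O(F, a) = 23/1056 (O(F, a) = -23/66/(-16) = -23/66*(-1/16) = 23/1056)
-208*(-439) + O(-20, -13) = -208*(-439) + 23/1056 = 91312 + 23/1056 = 96425495/1056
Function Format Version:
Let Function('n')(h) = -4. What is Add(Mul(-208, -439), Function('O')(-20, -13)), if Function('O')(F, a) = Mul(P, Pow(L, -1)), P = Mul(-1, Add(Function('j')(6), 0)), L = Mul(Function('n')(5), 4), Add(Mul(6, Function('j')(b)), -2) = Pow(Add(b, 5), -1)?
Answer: Rational(96425495, 1056) ≈ 91312.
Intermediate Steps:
Function('j')(b) = Add(Rational(1, 3), Mul(Rational(1, 6), Pow(Add(5, b), -1))) (Function('j')(b) = Add(Rational(1, 3), Mul(Rational(1, 6), Pow(Add(b, 5), -1))) = Add(Rational(1, 3), Mul(Rational(1, 6), Pow(Add(5, b), -1))))
L = -16 (L = Mul(-4, 4) = -16)
P = Rational(-23, 66) (P = Mul(-1, Add(Mul(Rational(1, 6), Pow(Add(5, 6), -1), Add(11, Mul(2, 6))), 0)) = Mul(-1, Add(Mul(Rational(1, 6), Pow(11, -1), Add(11, 12)), 0)) = Mul(-1, Add(Mul(Rational(1, 6), Rational(1, 11), 23), 0)) = Mul(-1, Add(Rational(23, 66), 0)) = Mul(-1, Rational(23, 66)) = Rational(-23, 66) ≈ -0.34848)
Function('O')(F, a) = Rational(23, 1056) (Function('O')(F, a) = Mul(Rational(-23, 66), Pow(-16, -1)) = Mul(Rational(-23, 66), Rational(-1, 16)) = Rational(23, 1056))
Add(Mul(-208, -439), Function('O')(-20, -13)) = Add(Mul(-208, -439), Rational(23, 1056)) = Add(91312, Rational(23, 1056)) = Rational(96425495, 1056)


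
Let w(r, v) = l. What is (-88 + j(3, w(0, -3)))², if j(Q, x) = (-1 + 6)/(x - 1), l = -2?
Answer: 72361/9 ≈ 8040.1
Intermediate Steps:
w(r, v) = -2
j(Q, x) = 5/(-1 + x)
(-88 + j(3, w(0, -3)))² = (-88 + 5/(-1 - 2))² = (-88 + 5/(-3))² = (-88 + 5*(-⅓))² = (-88 - 5/3)² = (-269/3)² = 72361/9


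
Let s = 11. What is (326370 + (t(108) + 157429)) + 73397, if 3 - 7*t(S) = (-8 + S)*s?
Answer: 3899275/7 ≈ 5.5704e+5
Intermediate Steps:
t(S) = 13 - 11*S/7 (t(S) = 3/7 - (-8 + S)*11/7 = 3/7 - (-88 + 11*S)/7 = 3/7 + (88/7 - 11*S/7) = 13 - 11*S/7)
(326370 + (t(108) + 157429)) + 73397 = (326370 + ((13 - 11/7*108) + 157429)) + 73397 = (326370 + ((13 - 1188/7) + 157429)) + 73397 = (326370 + (-1097/7 + 157429)) + 73397 = (326370 + 1100906/7) + 73397 = 3385496/7 + 73397 = 3899275/7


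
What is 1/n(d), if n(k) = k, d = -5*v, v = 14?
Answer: -1/70 ≈ -0.014286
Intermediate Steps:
d = -70 (d = -5*14 = -70)
1/n(d) = 1/(-70) = -1/70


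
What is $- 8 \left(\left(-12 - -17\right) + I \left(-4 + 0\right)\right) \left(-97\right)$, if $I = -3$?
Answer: $13192$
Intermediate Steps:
$- 8 \left(\left(-12 - -17\right) + I \left(-4 + 0\right)\right) \left(-97\right) = - 8 \left(\left(-12 - -17\right) - 3 \left(-4 + 0\right)\right) \left(-97\right) = - 8 \left(\left(-12 + 17\right) - -12\right) \left(-97\right) = - 8 \left(5 + 12\right) \left(-97\right) = \left(-8\right) 17 \left(-97\right) = \left(-136\right) \left(-97\right) = 13192$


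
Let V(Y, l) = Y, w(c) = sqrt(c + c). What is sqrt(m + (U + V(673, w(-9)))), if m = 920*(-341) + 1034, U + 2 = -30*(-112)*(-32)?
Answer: 3*I*sqrt(46615) ≈ 647.71*I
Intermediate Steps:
U = -107522 (U = -2 - 30*(-112)*(-32) = -2 + 3360*(-32) = -2 - 107520 = -107522)
w(c) = sqrt(2)*sqrt(c) (w(c) = sqrt(2*c) = sqrt(2)*sqrt(c))
m = -312686 (m = -313720 + 1034 = -312686)
sqrt(m + (U + V(673, w(-9)))) = sqrt(-312686 + (-107522 + 673)) = sqrt(-312686 - 106849) = sqrt(-419535) = 3*I*sqrt(46615)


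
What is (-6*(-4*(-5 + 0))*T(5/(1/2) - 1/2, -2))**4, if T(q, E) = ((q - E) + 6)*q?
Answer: 158405990006250000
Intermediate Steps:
T(q, E) = q*(6 + q - E) (T(q, E) = (6 + q - E)*q = q*(6 + q - E))
(-6*(-4*(-5 + 0))*T(5/(1/2) - 1/2, -2))**4 = (-6*(-4*(-5 + 0))*(5/(1/2) - 1/2)*(6 + (5/(1/2) - 1/2) - 1*(-2)))**4 = (-6*(-4*(-5))*(5/(1/2) - 1*1/2)*(6 + (5/(1/2) - 1*1/2) + 2))**4 = (-120*(5*2 - 1/2)*(6 + (5*2 - 1/2) + 2))**4 = (-120*(10 - 1/2)*(6 + (10 - 1/2) + 2))**4 = (-120*19*(6 + 19/2 + 2)/2)**4 = (-120*(19/2)*(35/2))**4 = (-120*665/4)**4 = (-6*3325)**4 = (-19950)**4 = 158405990006250000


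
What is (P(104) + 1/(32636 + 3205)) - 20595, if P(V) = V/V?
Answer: -738109553/35841 ≈ -20594.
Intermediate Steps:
P(V) = 1
(P(104) + 1/(32636 + 3205)) - 20595 = (1 + 1/(32636 + 3205)) - 20595 = (1 + 1/35841) - 20595 = 35842/35841 - 20595 = -738109553/35841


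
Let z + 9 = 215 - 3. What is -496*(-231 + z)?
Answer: 13888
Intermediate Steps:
z = 203 (z = -9 + (215 - 3) = -9 + 212 = 203)
-496*(-231 + z) = -496*(-231 + 203) = -496*(-28) = 13888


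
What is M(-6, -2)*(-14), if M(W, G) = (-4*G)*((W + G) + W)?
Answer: 1568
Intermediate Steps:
M(W, G) = -4*G*(G + 2*W) (M(W, G) = (-4*G)*((G + W) + W) = (-4*G)*(G + 2*W) = -4*G*(G + 2*W))
M(-6, -2)*(-14) = -4*(-2)*(-2 + 2*(-6))*(-14) = -4*(-2)*(-2 - 12)*(-14) = -4*(-2)*(-14)*(-14) = -112*(-14) = 1568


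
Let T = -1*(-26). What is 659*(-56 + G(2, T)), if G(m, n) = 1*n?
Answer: -19770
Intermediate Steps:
T = 26
G(m, n) = n
659*(-56 + G(2, T)) = 659*(-56 + 26) = 659*(-30) = -19770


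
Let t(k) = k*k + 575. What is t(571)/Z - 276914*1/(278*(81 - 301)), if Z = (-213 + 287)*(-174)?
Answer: -62160189/2982940 ≈ -20.839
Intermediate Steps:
Z = -12876 (Z = 74*(-174) = -12876)
t(k) = 575 + k² (t(k) = k² + 575 = 575 + k²)
t(571)/Z - 276914*1/(278*(81 - 301)) = (575 + 571²)/(-12876) - 276914*1/(278*(81 - 301)) = (575 + 326041)*(-1/12876) - 276914/(278*(-220)) = 326616*(-1/12876) - 276914/(-61160) = -27218/1073 - 276914*(-1/61160) = -27218/1073 + 12587/2780 = -62160189/2982940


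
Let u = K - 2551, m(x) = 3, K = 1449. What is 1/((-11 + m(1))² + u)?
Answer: -1/1038 ≈ -0.00096339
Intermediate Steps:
u = -1102 (u = 1449 - 2551 = -1102)
1/((-11 + m(1))² + u) = 1/((-11 + 3)² - 1102) = 1/((-8)² - 1102) = 1/(64 - 1102) = 1/(-1038) = -1/1038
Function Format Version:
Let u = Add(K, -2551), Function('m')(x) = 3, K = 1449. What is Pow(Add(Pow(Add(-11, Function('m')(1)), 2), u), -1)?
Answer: Rational(-1, 1038) ≈ -0.00096339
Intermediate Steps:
u = -1102 (u = Add(1449, -2551) = -1102)
Pow(Add(Pow(Add(-11, Function('m')(1)), 2), u), -1) = Pow(Add(Pow(Add(-11, 3), 2), -1102), -1) = Pow(Add(Pow(-8, 2), -1102), -1) = Pow(Add(64, -1102), -1) = Pow(-1038, -1) = Rational(-1, 1038)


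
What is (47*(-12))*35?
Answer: -19740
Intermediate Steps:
(47*(-12))*35 = -564*35 = -19740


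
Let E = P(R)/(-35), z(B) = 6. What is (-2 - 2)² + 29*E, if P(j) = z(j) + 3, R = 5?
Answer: 299/35 ≈ 8.5429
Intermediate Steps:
P(j) = 9 (P(j) = 6 + 3 = 9)
E = -9/35 (E = 9/(-35) = 9*(-1/35) = -9/35 ≈ -0.25714)
(-2 - 2)² + 29*E = (-2 - 2)² + 29*(-9/35) = (-4)² - 261/35 = 16 - 261/35 = 299/35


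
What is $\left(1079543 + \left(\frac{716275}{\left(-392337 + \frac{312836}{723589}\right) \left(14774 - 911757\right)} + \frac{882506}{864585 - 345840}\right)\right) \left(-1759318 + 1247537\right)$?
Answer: $- \frac{10425949787771261001619664314525618}{18870822965036867754585} \approx -5.5249 \cdot 10^{11}$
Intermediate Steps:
$\left(1079543 + \left(\frac{716275}{\left(-392337 + \frac{312836}{723589}\right) \left(14774 - 911757\right)} + \frac{882506}{864585 - 345840}\right)\right) \left(-1759318 + 1247537\right) = \left(1079543 + \left(\frac{716275}{\left(-392337 + 312836 \cdot \frac{1}{723589}\right) \left(-896983\right)} + \frac{882506}{864585 - 345840}\right)\right) \left(-511781\right) = \left(1079543 + \left(\frac{716275}{\left(-392337 + \frac{312836}{723589}\right) \left(-896983\right)} + \frac{882506}{518745}\right)\right) \left(-511781\right) = \left(1079543 + \left(\frac{716275}{\left(- \frac{283890424657}{723589}\right) \left(-896983\right)} + 882506 \cdot \frac{1}{518745}\right)\right) \left(-511781\right) = \left(1079543 + \left(\frac{716275}{\frac{254644884780109831}{723589}} + \frac{882506}{518745}\right)\right) \left(-511781\right) = \left(1079543 + \left(716275 \cdot \frac{723589}{254644884780109831} + \frac{882506}{518745}\right)\right) \left(-511781\right) = \left(1079543 + \left(\frac{74041244425}{36377840682872833} + \frac{882506}{518745}\right)\right) \left(-511781\right) = \left(1079543 + \frac{32103701078204711606123}{18870822965036867754585}\right) \left(-511781\right) = \frac{20371896939845873531099560778}{18870822965036867754585} \left(-511781\right) = - \frac{10425949787771261001619664314525618}{18870822965036867754585}$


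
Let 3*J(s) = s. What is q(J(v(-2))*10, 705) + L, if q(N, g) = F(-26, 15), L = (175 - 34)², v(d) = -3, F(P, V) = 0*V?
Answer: 19881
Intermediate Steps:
F(P, V) = 0
J(s) = s/3
L = 19881 (L = 141² = 19881)
q(N, g) = 0
q(J(v(-2))*10, 705) + L = 0 + 19881 = 19881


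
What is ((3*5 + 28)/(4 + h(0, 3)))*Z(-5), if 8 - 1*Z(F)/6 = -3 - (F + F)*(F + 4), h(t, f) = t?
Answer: 2709/2 ≈ 1354.5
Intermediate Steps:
Z(F) = 66 + 12*F*(4 + F) (Z(F) = 48 - 6*(-3 - (F + F)*(F + 4)) = 48 - 6*(-3 - 2*F*(4 + F)) = 48 + (18 + 12*F*(4 + F)) = 66 + 12*F*(4 + F))
((3*5 + 28)/(4 + h(0, 3)))*Z(-5) = ((3*5 + 28)/(4 + 0))*(66 + 12*(-5)² + 48*(-5)) = ((15 + 28)/4)*(66 + 12*25 - 240) = (43*(¼))*(66 + 300 - 240) = (43/4)*126 = 2709/2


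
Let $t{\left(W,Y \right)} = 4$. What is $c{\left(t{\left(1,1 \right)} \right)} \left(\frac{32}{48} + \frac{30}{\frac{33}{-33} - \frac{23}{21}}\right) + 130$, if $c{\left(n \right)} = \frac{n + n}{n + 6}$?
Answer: $\frac{19648}{165} \approx 119.08$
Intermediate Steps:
$c{\left(n \right)} = \frac{2 n}{6 + n}$
$c{\left(t{\left(1,1 \right)} \right)} \left(\frac{32}{48} + \frac{30}{\frac{33}{-33} - \frac{23}{21}}\right) + 130 = 2 \cdot 4 \frac{1}{6 + 4} \left(\frac{32}{48} + \frac{30}{\frac{33}{-33} - \frac{23}{21}}\right) + 130 = 2 \cdot 4 \cdot \frac{1}{10} \left(32 \cdot \frac{1}{48} + \frac{30}{33 \left(- \frac{1}{33}\right) - \frac{23}{21}}\right) + 130 = 2 \cdot 4 \cdot \frac{1}{10} \left(\frac{2}{3} + \frac{30}{-1 - \frac{23}{21}}\right) + 130 = \frac{4 \left(\frac{2}{3} + \frac{30}{- \frac{44}{21}}\right)}{5} + 130 = \frac{4 \left(\frac{2}{3} + 30 \left(- \frac{21}{44}\right)\right)}{5} + 130 = \frac{4 \left(\frac{2}{3} - \frac{315}{22}\right)}{5} + 130 = \frac{4}{5} \left(- \frac{901}{66}\right) + 130 = - \frac{1802}{165} + 130 = \frac{19648}{165}$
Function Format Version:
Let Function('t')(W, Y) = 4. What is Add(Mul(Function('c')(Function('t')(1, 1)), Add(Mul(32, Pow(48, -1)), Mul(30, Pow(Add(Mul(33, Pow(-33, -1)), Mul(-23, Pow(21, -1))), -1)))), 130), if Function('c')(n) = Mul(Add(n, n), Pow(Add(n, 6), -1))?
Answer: Rational(19648, 165) ≈ 119.08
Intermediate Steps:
Function('c')(n) = Mul(2, n, Pow(Add(6, n), -1)) (Function('c')(n) = Mul(Mul(2, n), Pow(Add(6, n), -1)) = Mul(2, n, Pow(Add(6, n), -1)))
Add(Mul(Function('c')(Function('t')(1, 1)), Add(Mul(32, Pow(48, -1)), Mul(30, Pow(Add(Mul(33, Pow(-33, -1)), Mul(-23, Pow(21, -1))), -1)))), 130) = Add(Mul(Mul(2, 4, Pow(Add(6, 4), -1)), Add(Mul(32, Pow(48, -1)), Mul(30, Pow(Add(Mul(33, Pow(-33, -1)), Mul(-23, Pow(21, -1))), -1)))), 130) = Add(Mul(Mul(2, 4, Pow(10, -1)), Add(Mul(32, Rational(1, 48)), Mul(30, Pow(Add(Mul(33, Rational(-1, 33)), Mul(-23, Rational(1, 21))), -1)))), 130) = Add(Mul(Mul(2, 4, Rational(1, 10)), Add(Rational(2, 3), Mul(30, Pow(Add(-1, Rational(-23, 21)), -1)))), 130) = Add(Mul(Rational(4, 5), Add(Rational(2, 3), Mul(30, Pow(Rational(-44, 21), -1)))), 130) = Add(Mul(Rational(4, 5), Add(Rational(2, 3), Mul(30, Rational(-21, 44)))), 130) = Add(Mul(Rational(4, 5), Add(Rational(2, 3), Rational(-315, 22))), 130) = Add(Mul(Rational(4, 5), Rational(-901, 66)), 130) = Add(Rational(-1802, 165), 130) = Rational(19648, 165)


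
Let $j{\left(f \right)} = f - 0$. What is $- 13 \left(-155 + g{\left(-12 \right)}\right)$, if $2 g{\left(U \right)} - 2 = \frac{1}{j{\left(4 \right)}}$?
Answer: $\frac{16003}{8} \approx 2000.4$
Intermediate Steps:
$j{\left(f \right)} = f$ ($j{\left(f \right)} = f + 0 = f$)
$g{\left(U \right)} = \frac{9}{8}$ ($g{\left(U \right)} = 1 + \frac{1}{2 \cdot 4} = 1 + \frac{1}{2} \cdot \frac{1}{4} = 1 + \frac{1}{8} = \frac{9}{8}$)
$- 13 \left(-155 + g{\left(-12 \right)}\right) = - 13 \left(-155 + \frac{9}{8}\right) = \left(-13\right) \left(- \frac{1231}{8}\right) = \frac{16003}{8}$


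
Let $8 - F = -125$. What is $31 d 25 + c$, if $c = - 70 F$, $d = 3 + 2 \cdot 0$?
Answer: $-6985$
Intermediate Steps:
$F = 133$ ($F = 8 - -125 = 8 + 125 = 133$)
$d = 3$ ($d = 3 + 0 = 3$)
$c = -9310$ ($c = - 70 \cdot 133 = \left(-1\right) 9310 = -9310$)
$31 d 25 + c = 31 \cdot 3 \cdot 25 - 9310 = 93 \cdot 25 - 9310 = 2325 - 9310 = -6985$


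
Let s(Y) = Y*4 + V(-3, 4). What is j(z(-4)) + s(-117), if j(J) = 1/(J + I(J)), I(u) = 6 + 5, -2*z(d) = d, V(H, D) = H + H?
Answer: -6161/13 ≈ -473.92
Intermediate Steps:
V(H, D) = 2*H
z(d) = -d/2
I(u) = 11
s(Y) = -6 + 4*Y (s(Y) = Y*4 + 2*(-3) = 4*Y - 6 = -6 + 4*Y)
j(J) = 1/(11 + J) (j(J) = 1/(J + 11) = 1/(11 + J))
j(z(-4)) + s(-117) = 1/(11 - ½*(-4)) + (-6 + 4*(-117)) = 1/(11 + 2) + (-6 - 468) = 1/13 - 474 = -6161/13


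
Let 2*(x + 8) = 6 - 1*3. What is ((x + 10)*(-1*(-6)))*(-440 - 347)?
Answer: -16527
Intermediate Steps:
x = -13/2 (x = -8 + (6 - 1*3)/2 = -8 + (6 - 3)/2 = -8 + (½)*3 = -8 + 3/2 = -13/2 ≈ -6.5000)
((x + 10)*(-1*(-6)))*(-440 - 347) = ((-13/2 + 10)*(-1*(-6)))*(-440 - 347) = ((7/2)*6)*(-787) = 21*(-787) = -16527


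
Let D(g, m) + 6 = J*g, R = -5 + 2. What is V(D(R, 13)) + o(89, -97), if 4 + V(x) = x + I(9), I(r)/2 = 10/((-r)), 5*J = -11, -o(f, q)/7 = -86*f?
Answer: 2410757/45 ≈ 53572.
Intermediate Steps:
o(f, q) = 602*f (o(f, q) = -(-602)*f = 602*f)
J = -11/5 (J = (⅕)*(-11) = -11/5 ≈ -2.2000)
I(r) = -20/r (I(r) = 2*(10/((-r))) = 2*(10*(-1/r)) = 2*(-10/r) = -20/r)
R = -3
D(g, m) = -6 - 11*g/5
V(x) = -56/9 + x (V(x) = -4 + (x - 20/9) = -4 + (-20/9 + x) = -56/9 + x)
V(D(R, 13)) + o(89, -97) = (-56/9 + (-6 - 11/5*(-3))) + 602*89 = (-56/9 + (-6 + 33/5)) + 53578 = (-56/9 + ⅗) + 53578 = -253/45 + 53578 = 2410757/45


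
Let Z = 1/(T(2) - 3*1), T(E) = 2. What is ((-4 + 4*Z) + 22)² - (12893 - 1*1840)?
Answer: -10857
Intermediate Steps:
Z = -1 (Z = 1/(2 - 3*1) = 1/(2 - 3) = 1/(-1) = -1)
((-4 + 4*Z) + 22)² - (12893 - 1*1840) = ((-4 + 4*(-1)) + 22)² - (12893 - 1*1840) = ((-4 - 4) + 22)² - (12893 - 1840) = (-8 + 22)² - 1*11053 = 14² - 11053 = 196 - 11053 = -10857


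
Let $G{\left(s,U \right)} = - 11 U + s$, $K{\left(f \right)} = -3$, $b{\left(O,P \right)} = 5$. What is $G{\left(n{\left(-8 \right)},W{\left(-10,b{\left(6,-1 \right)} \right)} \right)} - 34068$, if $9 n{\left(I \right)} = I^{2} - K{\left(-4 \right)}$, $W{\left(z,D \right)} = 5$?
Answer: $- \frac{307040}{9} \approx -34116.0$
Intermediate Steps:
$n{\left(I \right)} = \frac{1}{3} + \frac{I^{2}}{9}$ ($n{\left(I \right)} = \frac{I^{2} - -3}{9} = \frac{I^{2} + 3}{9} = \frac{3 + I^{2}}{9} = \frac{1}{3} + \frac{I^{2}}{9}$)
$G{\left(s,U \right)} = s - 11 U$
$G{\left(n{\left(-8 \right)},W{\left(-10,b{\left(6,-1 \right)} \right)} \right)} - 34068 = \left(\left(\frac{1}{3} + \frac{\left(-8\right)^{2}}{9}\right) - 55\right) - 34068 = \left(\left(\frac{1}{3} + \frac{1}{9} \cdot 64\right) - 55\right) - 34068 = \left(\left(\frac{1}{3} + \frac{64}{9}\right) - 55\right) - 34068 = \left(\frac{67}{9} - 55\right) - 34068 = - \frac{428}{9} - 34068 = - \frac{307040}{9}$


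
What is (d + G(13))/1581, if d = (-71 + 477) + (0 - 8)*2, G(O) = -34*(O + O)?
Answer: -494/1581 ≈ -0.31246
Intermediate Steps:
G(O) = -68*O
d = 390 (d = 406 - 8*2 = 406 - 16 = 390)
(d + G(13))/1581 = (390 - 68*13)/1581 = (390 - 884)/1581 = (1/1581)*(-494) = -494/1581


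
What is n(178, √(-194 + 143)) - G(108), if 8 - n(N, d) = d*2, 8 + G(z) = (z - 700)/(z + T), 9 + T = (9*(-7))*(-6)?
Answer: 8224/477 - 2*I*√51 ≈ 17.241 - 14.283*I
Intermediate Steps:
T = 369 (T = -9 + (9*(-7))*(-6) = -9 - 63*(-6) = -9 + 378 = 369)
G(z) = -8 + (-700 + z)/(369 + z) (G(z) = -8 + (z - 700)/(z + 369) = -8 + (-700 + z)/(369 + z))
n(N, d) = 8 - 2*d (n(N, d) = 8 - d*2 = 8 - 2*d)
n(178, √(-194 + 143)) - G(108) = (8 - 2*√(-194 + 143)) - (-3652 - 7*108)/(369 + 108) = (8 - 2*I*√51) - (-3652 - 756)/477 = (8 - 2*I*√51) - (-4408)/477 = (8 - 2*I*√51) - 1*(-4408/477) = (8 - 2*I*√51) + 4408/477 = 8224/477 - 2*I*√51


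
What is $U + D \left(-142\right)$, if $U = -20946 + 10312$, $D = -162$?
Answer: $12370$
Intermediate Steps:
$U = -10634$
$U + D \left(-142\right) = -10634 - -23004 = -10634 + 23004 = 12370$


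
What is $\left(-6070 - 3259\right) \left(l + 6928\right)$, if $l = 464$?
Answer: $-68959968$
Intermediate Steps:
$\left(-6070 - 3259\right) \left(l + 6928\right) = \left(-6070 - 3259\right) \left(464 + 6928\right) = \left(-9329\right) 7392 = -68959968$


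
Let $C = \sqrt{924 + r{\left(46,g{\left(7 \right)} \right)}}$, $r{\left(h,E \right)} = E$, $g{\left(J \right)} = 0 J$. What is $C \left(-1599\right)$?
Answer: $- 3198 \sqrt{231} \approx -48605.0$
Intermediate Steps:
$g{\left(J \right)} = 0$
$C = 2 \sqrt{231}$ ($C = \sqrt{924 + 0} = \sqrt{924} = 2 \sqrt{231} \approx 30.397$)
$C \left(-1599\right) = 2 \sqrt{231} \left(-1599\right) = - 3198 \sqrt{231}$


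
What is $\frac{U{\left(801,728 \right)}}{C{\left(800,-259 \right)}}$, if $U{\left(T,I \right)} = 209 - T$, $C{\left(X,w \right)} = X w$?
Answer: $\frac{1}{350} \approx 0.0028571$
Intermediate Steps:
$\frac{U{\left(801,728 \right)}}{C{\left(800,-259 \right)}} = \frac{209 - 801}{800 \left(-259\right)} = \frac{209 - 801}{-207200} = \left(-592\right) \left(- \frac{1}{207200}\right) = \frac{1}{350}$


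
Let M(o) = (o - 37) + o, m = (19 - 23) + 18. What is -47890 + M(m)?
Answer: -47899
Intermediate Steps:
m = 14 (m = -4 + 18 = 14)
M(o) = -37 + 2*o (M(o) = (-37 + o) + o = -37 + 2*o)
-47890 + M(m) = -47890 + (-37 + 2*14) = -47890 + (-37 + 28) = -47890 - 9 = -47899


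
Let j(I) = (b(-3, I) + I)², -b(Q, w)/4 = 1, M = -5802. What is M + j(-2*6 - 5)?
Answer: -5361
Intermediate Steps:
b(Q, w) = -4 (b(Q, w) = -4*1 = -4)
j(I) = (-4 + I)²
M + j(-2*6 - 5) = -5802 + (-4 + (-2*6 - 5))² = -5802 + (-4 + (-12 - 5))² = -5802 + (-4 - 17)² = -5802 + (-21)² = -5802 + 441 = -5361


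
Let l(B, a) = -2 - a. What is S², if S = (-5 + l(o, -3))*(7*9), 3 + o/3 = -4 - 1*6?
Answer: 63504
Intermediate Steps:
o = -39 (o = -9 + 3*(-4 - 1*6) = -9 + 3*(-4 - 6) = -9 + 3*(-10) = -9 - 30 = -39)
S = -252 (S = (-5 + (-2 - 1*(-3)))*(7*9) = (-5 + (-2 + 3))*63 = (-5 + 1)*63 = -4*63 = -252)
S² = (-252)² = 63504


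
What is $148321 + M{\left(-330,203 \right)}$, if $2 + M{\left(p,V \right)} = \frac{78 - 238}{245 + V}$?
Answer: $\frac{2076461}{14} \approx 1.4832 \cdot 10^{5}$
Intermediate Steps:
$M{\left(p,V \right)} = -2 - \frac{160}{245 + V}$ ($M{\left(p,V \right)} = -2 + \frac{78 - 238}{245 + V} = -2 - \frac{160}{245 + V}$)
$148321 + M{\left(-330,203 \right)} = 148321 + \frac{2 \left(-325 - 203\right)}{245 + 203} = 148321 + \frac{2 \left(-325 - 203\right)}{448} = 148321 + 2 \cdot \frac{1}{448} \left(-528\right) = 148321 - \frac{33}{14} = \frac{2076461}{14}$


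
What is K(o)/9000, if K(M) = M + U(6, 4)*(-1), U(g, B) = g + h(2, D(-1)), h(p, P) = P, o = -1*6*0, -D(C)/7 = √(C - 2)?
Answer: -1/1500 + 7*I*√3/9000 ≈ -0.00066667 + 0.0013472*I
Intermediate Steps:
D(C) = -7*√(-2 + C) (D(C) = -7*√(C - 2) = -7*√(-2 + C))
o = 0 (o = -6*0 = 0)
U(g, B) = g - 7*I*√3 (U(g, B) = g - 7*√(-2 - 1) = g - 7*I*√3)
K(M) = -6 + M + 7*I*√3 (K(M) = M + (6 - 7*I*√3)*(-1) = M + (-6 + 7*I*√3) = -6 + M + 7*I*√3)
K(o)/9000 = (-6 + 0 + 7*I*√3)/9000 = (-6 + 7*I*√3)*(1/9000) = -1/1500 + 7*I*√3/9000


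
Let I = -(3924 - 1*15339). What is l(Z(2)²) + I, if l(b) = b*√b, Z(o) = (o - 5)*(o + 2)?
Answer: 13143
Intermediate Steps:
Z(o) = (-5 + o)*(2 + o)
I = 11415 (I = -(3924 - 15339) = -1*(-11415) = 11415)
l(b) = b^(3/2)
l(Z(2)²) + I = ((-10 + 2² - 3*2)²)^(3/2) + 11415 = ((-10 + 4 - 6)²)^(3/2) + 11415 = ((-12)²)^(3/2) + 11415 = 144^(3/2) + 11415 = 1728 + 11415 = 13143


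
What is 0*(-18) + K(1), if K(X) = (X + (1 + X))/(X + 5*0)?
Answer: 3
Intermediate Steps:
K(X) = (1 + 2*X)/X (K(X) = (1 + 2*X)/(X + 0) = (1 + 2*X)/X)
0*(-18) + K(1) = 0*(-18) + (2 + 1/1) = 0 + (2 + 1) = 0 + 3 = 3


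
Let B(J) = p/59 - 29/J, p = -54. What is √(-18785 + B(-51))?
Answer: 2*I*√42521012493/3009 ≈ 137.06*I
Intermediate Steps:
B(J) = -54/59 - 29/J
√(-18785 + B(-51)) = √(-18785 + (-54/59 - 29/(-51))) = √(-18785 + (-54/59 - 29*(-1/51))) = √(-18785 + (-54/59 + 29/51)) = √(-18785 - 1043/3009) = √(-56525108/3009) = 2*I*√42521012493/3009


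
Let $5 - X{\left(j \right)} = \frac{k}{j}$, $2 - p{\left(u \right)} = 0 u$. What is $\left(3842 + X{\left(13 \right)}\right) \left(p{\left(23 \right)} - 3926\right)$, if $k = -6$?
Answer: $- \frac{196266708}{13} \approx -1.5097 \cdot 10^{7}$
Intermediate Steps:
$p{\left(u \right)} = 2$ ($p{\left(u \right)} = 2 - 0 u = 2 - 0 = 2 + 0 = 2$)
$X{\left(j \right)} = 5 + \frac{6}{j}$ ($X{\left(j \right)} = 5 - - \frac{6}{j} = 5 + \frac{6}{j}$)
$\left(3842 + X{\left(13 \right)}\right) \left(p{\left(23 \right)} - 3926\right) = \left(3842 + \left(5 + \frac{6}{13}\right)\right) \left(2 - 3926\right) = \left(3842 + \left(5 + 6 \cdot \frac{1}{13}\right)\right) \left(-3924\right) = \left(3842 + \left(5 + \frac{6}{13}\right)\right) \left(-3924\right) = \left(3842 + \frac{71}{13}\right) \left(-3924\right) = \frac{50017}{13} \left(-3924\right) = - \frac{196266708}{13}$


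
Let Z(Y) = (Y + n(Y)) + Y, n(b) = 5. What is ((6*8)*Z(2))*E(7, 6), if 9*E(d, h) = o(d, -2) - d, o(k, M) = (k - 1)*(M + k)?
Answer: 1104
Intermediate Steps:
o(k, M) = (-1 + k)*(M + k)
Z(Y) = 5 + 2*Y (Z(Y) = (Y + 5) + Y = (5 + Y) + Y = 5 + 2*Y)
E(d, h) = 2/9 - 4*d/9 + d²/9 (E(d, h) = ((d² - 1*(-2) - d - 2*d) - d)/9 = ((d² + 2 - d - 2*d) - d)/9 = ((2 + d² - 3*d) - d)/9 = (2 + d² - 4*d)/9 = 2/9 - 4*d/9 + d²/9)
((6*8)*Z(2))*E(7, 6) = ((6*8)*(5 + 2*2))*(2/9 - 4/9*7 + (⅑)*7²) = (48*(5 + 4))*(2/9 - 28/9 + (⅑)*49) = (48*9)*(2/9 - 28/9 + 49/9) = 432*(23/9) = 1104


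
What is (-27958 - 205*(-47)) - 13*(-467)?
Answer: -12252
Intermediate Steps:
(-27958 - 205*(-47)) - 13*(-467) = (-27958 + 9635) + 6071 = -18323 + 6071 = -12252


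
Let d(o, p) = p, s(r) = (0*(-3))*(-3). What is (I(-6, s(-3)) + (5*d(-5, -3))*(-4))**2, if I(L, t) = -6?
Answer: 2916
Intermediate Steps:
s(r) = 0 (s(r) = 0*(-3) = 0)
(I(-6, s(-3)) + (5*d(-5, -3))*(-4))**2 = (-6 + (5*(-3))*(-4))**2 = (-6 - 15*(-4))**2 = (-6 + 60)**2 = 54**2 = 2916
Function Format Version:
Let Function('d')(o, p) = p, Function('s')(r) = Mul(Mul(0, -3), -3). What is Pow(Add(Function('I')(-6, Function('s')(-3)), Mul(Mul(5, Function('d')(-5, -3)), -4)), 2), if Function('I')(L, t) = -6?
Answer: 2916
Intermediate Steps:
Function('s')(r) = 0 (Function('s')(r) = Mul(0, -3) = 0)
Pow(Add(Function('I')(-6, Function('s')(-3)), Mul(Mul(5, Function('d')(-5, -3)), -4)), 2) = Pow(Add(-6, Mul(Mul(5, -3), -4)), 2) = Pow(Add(-6, Mul(-15, -4)), 2) = Pow(Add(-6, 60), 2) = Pow(54, 2) = 2916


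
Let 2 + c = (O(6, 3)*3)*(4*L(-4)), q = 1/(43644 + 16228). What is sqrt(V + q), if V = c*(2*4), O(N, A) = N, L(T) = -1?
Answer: 9*I*sqrt(1637435586)/14968 ≈ 24.331*I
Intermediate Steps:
q = 1/59872 ≈ 1.6702e-5
c = -74 (c = -2 + (6*3)*(4*(-1)) = -2 + 18*(-4) = -2 - 72 = -74)
V = -592 (V = -148*4 = -74*8 = -592)
sqrt(V + q) = sqrt(-592 + 1/59872) = sqrt(-35444223/59872) = 9*I*sqrt(1637435586)/14968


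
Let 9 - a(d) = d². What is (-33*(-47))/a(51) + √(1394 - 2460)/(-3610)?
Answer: -517/864 - I*√1066/3610 ≈ -0.59838 - 0.0090442*I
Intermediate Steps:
a(d) = 9 - d²
(-33*(-47))/a(51) + √(1394 - 2460)/(-3610) = (-33*(-47))/(9 - 1*51²) + √(1394 - 2460)/(-3610) = 1551/(9 - 1*2601) + √(-1066)*(-1/3610) = 1551/(9 - 2601) + (I*√1066)*(-1/3610) = 1551/(-2592) - I*√1066/3610 = 1551*(-1/2592) - I*√1066/3610 = -517/864 - I*√1066/3610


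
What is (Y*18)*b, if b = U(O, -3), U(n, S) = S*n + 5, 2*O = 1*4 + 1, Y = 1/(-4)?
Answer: 45/4 ≈ 11.250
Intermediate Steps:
Y = -¼ ≈ -0.25000
O = 5/2 (O = (1*4 + 1)/2 = (4 + 1)/2 = (½)*5 = 5/2 ≈ 2.5000)
U(n, S) = 5 + S*n
b = -5/2 (b = 5 - 3*5/2 = 5 - 15/2 = -5/2 ≈ -2.5000)
(Y*18)*b = -¼*18*(-5/2) = -9/2*(-5/2) = 45/4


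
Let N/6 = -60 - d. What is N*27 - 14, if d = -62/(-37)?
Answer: -370202/37 ≈ -10005.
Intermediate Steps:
d = 62/37 (d = -62*(-1/37) = 62/37 ≈ 1.6757)
N = -13692/37 (N = 6*(-60 - 1*62/37) = 6*(-60 - 62/37) = 6*(-2282/37) = -13692/37 ≈ -370.05)
N*27 - 14 = -13692/37*27 - 14 = -369684/37 - 14 = -370202/37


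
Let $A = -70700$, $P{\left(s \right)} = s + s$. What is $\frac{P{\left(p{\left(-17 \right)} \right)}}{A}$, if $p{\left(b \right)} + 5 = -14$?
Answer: $\frac{19}{35350} \approx 0.00053748$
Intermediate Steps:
$p{\left(b \right)} = -19$ ($p{\left(b \right)} = -5 - 14 = -19$)
$P{\left(s \right)} = 2 s$
$\frac{P{\left(p{\left(-17 \right)} \right)}}{A} = \frac{2 \left(-19\right)}{-70700} = \left(-38\right) \left(- \frac{1}{70700}\right) = \frac{19}{35350}$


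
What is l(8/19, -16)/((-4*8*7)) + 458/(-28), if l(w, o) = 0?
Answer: -229/14 ≈ -16.357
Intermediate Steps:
l(8/19, -16)/((-4*8*7)) + 458/(-28) = 0/((-4*8*7)) + 458/(-28) = 0/((-32*7)) + 458*(-1/28) = 0/(-224) - 229/14 = 0*(-1/224) - 229/14 = 0 - 229/14 = -229/14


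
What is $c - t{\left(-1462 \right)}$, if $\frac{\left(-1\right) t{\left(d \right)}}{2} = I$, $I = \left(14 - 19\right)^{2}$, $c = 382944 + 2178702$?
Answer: $2561696$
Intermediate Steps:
$c = 2561646$
$I = 25$ ($I = \left(-5\right)^{2} = 25$)
$t{\left(d \right)} = -50$ ($t{\left(d \right)} = \left(-2\right) 25 = -50$)
$c - t{\left(-1462 \right)} = 2561646 - -50 = 2561646 + 50 = 2561696$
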